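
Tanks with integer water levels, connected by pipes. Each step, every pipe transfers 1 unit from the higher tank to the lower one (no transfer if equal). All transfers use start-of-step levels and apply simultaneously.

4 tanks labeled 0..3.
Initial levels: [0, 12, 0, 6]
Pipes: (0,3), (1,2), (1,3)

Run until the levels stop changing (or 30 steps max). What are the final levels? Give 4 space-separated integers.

Answer: 4 5 4 5

Derivation:
Step 1: flows [3->0,1->2,1->3] -> levels [1 10 1 6]
Step 2: flows [3->0,1->2,1->3] -> levels [2 8 2 6]
Step 3: flows [3->0,1->2,1->3] -> levels [3 6 3 6]
Step 4: flows [3->0,1->2,1=3] -> levels [4 5 4 5]
Step 5: flows [3->0,1->2,1=3] -> levels [5 4 5 4]
Step 6: flows [0->3,2->1,1=3] -> levels [4 5 4 5]
  -> period-2 cycle: step 6 state = step 4 state; never stabilizes
  -> state at step 30: (30-4) mod 2 = 0, same as step 4 -> [4 5 4 5]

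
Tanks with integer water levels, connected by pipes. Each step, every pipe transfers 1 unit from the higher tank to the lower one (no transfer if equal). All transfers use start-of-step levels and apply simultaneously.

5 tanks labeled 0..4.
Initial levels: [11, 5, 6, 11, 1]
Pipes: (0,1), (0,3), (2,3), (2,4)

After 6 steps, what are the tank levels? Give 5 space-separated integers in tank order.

Answer: 8 7 7 6 6

Derivation:
Step 1: flows [0->1,0=3,3->2,2->4] -> levels [10 6 6 10 2]
Step 2: flows [0->1,0=3,3->2,2->4] -> levels [9 7 6 9 3]
Step 3: flows [0->1,0=3,3->2,2->4] -> levels [8 8 6 8 4]
Step 4: flows [0=1,0=3,3->2,2->4] -> levels [8 8 6 7 5]
Step 5: flows [0=1,0->3,3->2,2->4] -> levels [7 8 6 7 6]
Step 6: flows [1->0,0=3,3->2,2=4] -> levels [8 7 7 6 6]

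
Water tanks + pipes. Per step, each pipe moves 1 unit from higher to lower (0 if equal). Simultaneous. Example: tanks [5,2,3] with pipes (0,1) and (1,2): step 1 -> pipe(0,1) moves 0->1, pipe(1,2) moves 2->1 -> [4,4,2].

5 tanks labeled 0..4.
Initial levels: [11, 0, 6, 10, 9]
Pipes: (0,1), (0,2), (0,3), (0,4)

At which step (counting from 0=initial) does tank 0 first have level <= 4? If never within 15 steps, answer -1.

Step 1: flows [0->1,0->2,0->3,0->4] -> levels [7 1 7 11 10]
Step 2: flows [0->1,0=2,3->0,4->0] -> levels [8 2 7 10 9]
Step 3: flows [0->1,0->2,3->0,4->0] -> levels [8 3 8 9 8]
Step 4: flows [0->1,0=2,3->0,0=4] -> levels [8 4 8 8 8]
Step 5: flows [0->1,0=2,0=3,0=4] -> levels [7 5 8 8 8]
Step 6: flows [0->1,2->0,3->0,4->0] -> levels [9 6 7 7 7]
Step 7: flows [0->1,0->2,0->3,0->4] -> levels [5 7 8 8 8]
Step 8: flows [1->0,2->0,3->0,4->0] -> levels [9 6 7 7 7]
  -> period-2 cycle (repeats step 6); tank 0 never drops to <=4
Tank 0 never reaches <=4 within 15 steps

Answer: -1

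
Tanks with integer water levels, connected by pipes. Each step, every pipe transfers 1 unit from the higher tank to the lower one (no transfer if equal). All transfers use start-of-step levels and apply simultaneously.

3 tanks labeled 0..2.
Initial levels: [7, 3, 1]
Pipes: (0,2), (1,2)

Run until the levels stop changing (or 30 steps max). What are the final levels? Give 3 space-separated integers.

Step 1: flows [0->2,1->2] -> levels [6 2 3]
Step 2: flows [0->2,2->1] -> levels [5 3 3]
Step 3: flows [0->2,1=2] -> levels [4 3 4]
Step 4: flows [0=2,2->1] -> levels [4 4 3]
Step 5: flows [0->2,1->2] -> levels [3 3 5]
Step 6: flows [2->0,2->1] -> levels [4 4 3]
  -> period-2 cycle: step 6 state = step 4 state; never stabilizes
  -> state at step 30: (30-4) mod 2 = 0, same as step 4 -> [4 4 3]

Answer: 4 4 3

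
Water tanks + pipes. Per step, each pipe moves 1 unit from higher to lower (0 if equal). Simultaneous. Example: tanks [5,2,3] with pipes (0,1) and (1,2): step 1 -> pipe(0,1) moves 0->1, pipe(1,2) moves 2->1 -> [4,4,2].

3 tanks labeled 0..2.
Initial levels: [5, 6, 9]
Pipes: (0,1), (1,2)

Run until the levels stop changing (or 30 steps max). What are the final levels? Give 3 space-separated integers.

Answer: 6 8 6

Derivation:
Step 1: flows [1->0,2->1] -> levels [6 6 8]
Step 2: flows [0=1,2->1] -> levels [6 7 7]
Step 3: flows [1->0,1=2] -> levels [7 6 7]
Step 4: flows [0->1,2->1] -> levels [6 8 6]
Step 5: flows [1->0,1->2] -> levels [7 6 7]
  -> period-2 cycle: step 5 state = step 3 state; never stabilizes
  -> state at step 30: (30-3) mod 2 = 1, same as step 4 -> [6 8 6]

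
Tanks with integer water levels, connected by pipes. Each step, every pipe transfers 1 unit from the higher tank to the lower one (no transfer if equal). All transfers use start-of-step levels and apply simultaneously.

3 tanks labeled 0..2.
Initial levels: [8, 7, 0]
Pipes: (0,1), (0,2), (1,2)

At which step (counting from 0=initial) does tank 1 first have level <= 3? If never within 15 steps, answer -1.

Step 1: flows [0->1,0->2,1->2] -> levels [6 7 2]
Step 2: flows [1->0,0->2,1->2] -> levels [6 5 4]
Step 3: flows [0->1,0->2,1->2] -> levels [4 5 6]
Step 4: flows [1->0,2->0,2->1] -> levels [6 5 4]
  -> period-2 cycle (repeats step 2); tank 1 never drops to <=3
Tank 1 never reaches <=3 within 15 steps

Answer: -1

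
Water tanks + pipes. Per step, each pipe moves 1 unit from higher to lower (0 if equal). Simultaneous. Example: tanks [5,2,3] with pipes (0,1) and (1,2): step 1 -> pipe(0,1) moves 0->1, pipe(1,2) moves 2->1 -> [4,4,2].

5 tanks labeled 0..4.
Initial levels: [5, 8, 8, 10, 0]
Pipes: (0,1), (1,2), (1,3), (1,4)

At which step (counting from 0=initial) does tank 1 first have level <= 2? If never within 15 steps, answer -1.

Answer: -1

Derivation:
Step 1: flows [1->0,1=2,3->1,1->4] -> levels [6 7 8 9 1]
Step 2: flows [1->0,2->1,3->1,1->4] -> levels [7 7 7 8 2]
Step 3: flows [0=1,1=2,3->1,1->4] -> levels [7 7 7 7 3]
Step 4: flows [0=1,1=2,1=3,1->4] -> levels [7 6 7 7 4]
Step 5: flows [0->1,2->1,3->1,1->4] -> levels [6 8 6 6 5]
Step 6: flows [1->0,1->2,1->3,1->4] -> levels [7 4 7 7 6]
Step 7: flows [0->1,2->1,3->1,4->1] -> levels [6 8 6 6 5]
  -> period-2 cycle (repeats step 5); tank 1 never drops to <=2
Tank 1 never reaches <=2 within 15 steps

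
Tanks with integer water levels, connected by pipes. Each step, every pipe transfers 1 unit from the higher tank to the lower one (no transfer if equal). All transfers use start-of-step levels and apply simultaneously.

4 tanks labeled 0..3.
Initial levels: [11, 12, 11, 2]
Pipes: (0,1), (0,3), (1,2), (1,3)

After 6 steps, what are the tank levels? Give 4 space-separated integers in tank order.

Answer: 8 9 9 10

Derivation:
Step 1: flows [1->0,0->3,1->2,1->3] -> levels [11 9 12 4]
Step 2: flows [0->1,0->3,2->1,1->3] -> levels [9 10 11 6]
Step 3: flows [1->0,0->3,2->1,1->3] -> levels [9 9 10 8]
Step 4: flows [0=1,0->3,2->1,1->3] -> levels [8 9 9 10]
Step 5: flows [1->0,3->0,1=2,3->1] -> levels [10 9 9 8]
Step 6: flows [0->1,0->3,1=2,1->3] -> levels [8 9 9 10]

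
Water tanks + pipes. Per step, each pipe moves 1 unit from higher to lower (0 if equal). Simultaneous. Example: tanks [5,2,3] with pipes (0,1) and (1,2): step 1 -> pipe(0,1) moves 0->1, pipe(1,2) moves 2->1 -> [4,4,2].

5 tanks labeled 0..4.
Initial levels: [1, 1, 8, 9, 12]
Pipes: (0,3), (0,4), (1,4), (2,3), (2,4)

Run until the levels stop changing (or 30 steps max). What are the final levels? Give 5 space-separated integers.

Step 1: flows [3->0,4->0,4->1,3->2,4->2] -> levels [3 2 10 7 9]
Step 2: flows [3->0,4->0,4->1,2->3,2->4] -> levels [5 3 8 7 8]
Step 3: flows [3->0,4->0,4->1,2->3,2=4] -> levels [7 4 7 7 6]
Step 4: flows [0=3,0->4,4->1,2=3,2->4] -> levels [6 5 6 7 7]
Step 5: flows [3->0,4->0,4->1,3->2,4->2] -> levels [8 6 8 5 4]
Step 6: flows [0->3,0->4,1->4,2->3,2->4] -> levels [6 5 6 7 7]
  -> period-2 cycle: step 6 state = step 4 state; never stabilizes
  -> state at step 30: (30-4) mod 2 = 0, same as step 4 -> [6 5 6 7 7]

Answer: 6 5 6 7 7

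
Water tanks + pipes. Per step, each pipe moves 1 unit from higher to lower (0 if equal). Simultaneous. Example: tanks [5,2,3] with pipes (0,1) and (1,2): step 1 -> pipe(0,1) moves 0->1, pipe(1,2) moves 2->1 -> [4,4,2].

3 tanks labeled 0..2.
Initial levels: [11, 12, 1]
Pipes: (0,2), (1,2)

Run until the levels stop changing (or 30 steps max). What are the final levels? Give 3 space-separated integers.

Answer: 7 8 9

Derivation:
Step 1: flows [0->2,1->2] -> levels [10 11 3]
Step 2: flows [0->2,1->2] -> levels [9 10 5]
Step 3: flows [0->2,1->2] -> levels [8 9 7]
Step 4: flows [0->2,1->2] -> levels [7 8 9]
Step 5: flows [2->0,2->1] -> levels [8 9 7]
  -> period-2 cycle: step 5 state = step 3 state; never stabilizes
  -> state at step 30: (30-3) mod 2 = 1, same as step 4 -> [7 8 9]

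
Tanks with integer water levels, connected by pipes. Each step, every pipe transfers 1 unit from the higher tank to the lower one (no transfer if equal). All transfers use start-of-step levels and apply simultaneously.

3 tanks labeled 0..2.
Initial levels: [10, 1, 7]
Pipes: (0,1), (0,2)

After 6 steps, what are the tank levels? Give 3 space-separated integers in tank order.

Step 1: flows [0->1,0->2] -> levels [8 2 8]
Step 2: flows [0->1,0=2] -> levels [7 3 8]
Step 3: flows [0->1,2->0] -> levels [7 4 7]
Step 4: flows [0->1,0=2] -> levels [6 5 7]
Step 5: flows [0->1,2->0] -> levels [6 6 6]
Step 6: flows [0=1,0=2] -> levels [6 6 6]

Answer: 6 6 6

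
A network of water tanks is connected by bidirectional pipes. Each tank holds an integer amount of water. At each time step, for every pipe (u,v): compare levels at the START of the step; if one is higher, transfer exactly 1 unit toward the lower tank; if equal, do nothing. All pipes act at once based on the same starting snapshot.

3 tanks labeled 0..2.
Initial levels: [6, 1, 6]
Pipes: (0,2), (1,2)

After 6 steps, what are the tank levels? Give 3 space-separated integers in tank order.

Answer: 4 4 5

Derivation:
Step 1: flows [0=2,2->1] -> levels [6 2 5]
Step 2: flows [0->2,2->1] -> levels [5 3 5]
Step 3: flows [0=2,2->1] -> levels [5 4 4]
Step 4: flows [0->2,1=2] -> levels [4 4 5]
Step 5: flows [2->0,2->1] -> levels [5 5 3]
Step 6: flows [0->2,1->2] -> levels [4 4 5]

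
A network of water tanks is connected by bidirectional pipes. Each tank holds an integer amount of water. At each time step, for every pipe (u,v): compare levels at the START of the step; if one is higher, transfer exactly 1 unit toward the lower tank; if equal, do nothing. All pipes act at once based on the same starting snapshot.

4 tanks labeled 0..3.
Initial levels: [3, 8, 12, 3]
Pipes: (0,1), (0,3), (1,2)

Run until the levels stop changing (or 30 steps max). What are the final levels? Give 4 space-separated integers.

Answer: 5 8 6 7

Derivation:
Step 1: flows [1->0,0=3,2->1] -> levels [4 8 11 3]
Step 2: flows [1->0,0->3,2->1] -> levels [4 8 10 4]
Step 3: flows [1->0,0=3,2->1] -> levels [5 8 9 4]
Step 4: flows [1->0,0->3,2->1] -> levels [5 8 8 5]
Step 5: flows [1->0,0=3,1=2] -> levels [6 7 8 5]
Step 6: flows [1->0,0->3,2->1] -> levels [6 7 7 6]
Step 7: flows [1->0,0=3,1=2] -> levels [7 6 7 6]
Step 8: flows [0->1,0->3,2->1] -> levels [5 8 6 7]
Step 9: flows [1->0,3->0,1->2] -> levels [7 6 7 6]
  -> period-2 cycle: step 9 state = step 7 state; never stabilizes
  -> state at step 30: (30-7) mod 2 = 1, same as step 8 -> [5 8 6 7]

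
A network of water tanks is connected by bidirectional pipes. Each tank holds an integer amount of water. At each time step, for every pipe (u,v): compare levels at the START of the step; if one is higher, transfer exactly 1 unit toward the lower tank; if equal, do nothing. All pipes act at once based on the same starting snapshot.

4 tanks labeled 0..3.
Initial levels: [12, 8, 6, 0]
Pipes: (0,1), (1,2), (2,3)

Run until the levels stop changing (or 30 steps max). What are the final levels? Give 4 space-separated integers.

Answer: 6 8 5 7

Derivation:
Step 1: flows [0->1,1->2,2->3] -> levels [11 8 6 1]
Step 2: flows [0->1,1->2,2->3] -> levels [10 8 6 2]
Step 3: flows [0->1,1->2,2->3] -> levels [9 8 6 3]
Step 4: flows [0->1,1->2,2->3] -> levels [8 8 6 4]
Step 5: flows [0=1,1->2,2->3] -> levels [8 7 6 5]
Step 6: flows [0->1,1->2,2->3] -> levels [7 7 6 6]
Step 7: flows [0=1,1->2,2=3] -> levels [7 6 7 6]
Step 8: flows [0->1,2->1,2->3] -> levels [6 8 5 7]
Step 9: flows [1->0,1->2,3->2] -> levels [7 6 7 6]
  -> period-2 cycle: step 9 state = step 7 state; never stabilizes
  -> state at step 30: (30-7) mod 2 = 1, same as step 8 -> [6 8 5 7]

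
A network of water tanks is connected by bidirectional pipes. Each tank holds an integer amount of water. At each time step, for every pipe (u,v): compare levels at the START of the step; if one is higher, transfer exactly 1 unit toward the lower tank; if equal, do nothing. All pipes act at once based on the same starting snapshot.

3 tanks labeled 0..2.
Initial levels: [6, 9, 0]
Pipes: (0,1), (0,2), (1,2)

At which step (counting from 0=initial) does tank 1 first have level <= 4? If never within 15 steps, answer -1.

Step 1: flows [1->0,0->2,1->2] -> levels [6 7 2]
Step 2: flows [1->0,0->2,1->2] -> levels [6 5 4]
Step 3: flows [0->1,0->2,1->2] -> levels [4 5 6]
Step 4: flows [1->0,2->0,2->1] -> levels [6 5 4]
  -> period-2 cycle (repeats step 2); tank 1 never drops to <=4
Tank 1 never reaches <=4 within 15 steps

Answer: -1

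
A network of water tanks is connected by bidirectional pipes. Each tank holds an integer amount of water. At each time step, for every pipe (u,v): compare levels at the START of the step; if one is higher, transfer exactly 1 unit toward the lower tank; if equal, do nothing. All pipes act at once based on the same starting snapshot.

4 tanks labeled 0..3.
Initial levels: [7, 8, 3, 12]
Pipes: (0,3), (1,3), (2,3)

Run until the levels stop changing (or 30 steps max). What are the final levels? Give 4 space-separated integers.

Answer: 8 8 8 6

Derivation:
Step 1: flows [3->0,3->1,3->2] -> levels [8 9 4 9]
Step 2: flows [3->0,1=3,3->2] -> levels [9 9 5 7]
Step 3: flows [0->3,1->3,3->2] -> levels [8 8 6 8]
Step 4: flows [0=3,1=3,3->2] -> levels [8 8 7 7]
Step 5: flows [0->3,1->3,2=3] -> levels [7 7 7 9]
Step 6: flows [3->0,3->1,3->2] -> levels [8 8 8 6]
Step 7: flows [0->3,1->3,2->3] -> levels [7 7 7 9]
  -> period-2 cycle: step 7 state = step 5 state; never stabilizes
  -> state at step 30: (30-5) mod 2 = 1, same as step 6 -> [8 8 8 6]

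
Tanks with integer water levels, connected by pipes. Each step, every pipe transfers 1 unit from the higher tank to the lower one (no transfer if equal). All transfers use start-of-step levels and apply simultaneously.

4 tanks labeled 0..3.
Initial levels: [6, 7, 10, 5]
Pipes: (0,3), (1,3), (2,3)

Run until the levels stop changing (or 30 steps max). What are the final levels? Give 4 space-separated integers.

Step 1: flows [0->3,1->3,2->3] -> levels [5 6 9 8]
Step 2: flows [3->0,3->1,2->3] -> levels [6 7 8 7]
Step 3: flows [3->0,1=3,2->3] -> levels [7 7 7 7]
Step 4: flows [0=3,1=3,2=3] -> levels [7 7 7 7]
  -> stable (no change)

Answer: 7 7 7 7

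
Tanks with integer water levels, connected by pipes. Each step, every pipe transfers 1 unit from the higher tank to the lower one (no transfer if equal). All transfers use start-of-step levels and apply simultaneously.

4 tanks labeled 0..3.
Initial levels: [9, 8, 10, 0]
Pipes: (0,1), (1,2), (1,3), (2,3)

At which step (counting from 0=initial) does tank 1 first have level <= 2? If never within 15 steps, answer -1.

Step 1: flows [0->1,2->1,1->3,2->3] -> levels [8 9 8 2]
Step 2: flows [1->0,1->2,1->3,2->3] -> levels [9 6 8 4]
Step 3: flows [0->1,2->1,1->3,2->3] -> levels [8 7 6 6]
Step 4: flows [0->1,1->2,1->3,2=3] -> levels [7 6 7 7]
Step 5: flows [0->1,2->1,3->1,2=3] -> levels [6 9 6 6]
Step 6: flows [1->0,1->2,1->3,2=3] -> levels [7 6 7 7]
  -> period-2 cycle (repeats step 4); tank 1 never drops to <=2
Tank 1 never reaches <=2 within 15 steps

Answer: -1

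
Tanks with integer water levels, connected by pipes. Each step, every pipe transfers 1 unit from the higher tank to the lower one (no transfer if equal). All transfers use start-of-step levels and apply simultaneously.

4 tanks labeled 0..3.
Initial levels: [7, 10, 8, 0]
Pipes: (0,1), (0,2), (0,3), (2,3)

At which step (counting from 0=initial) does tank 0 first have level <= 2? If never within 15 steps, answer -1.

Answer: -1

Derivation:
Step 1: flows [1->0,2->0,0->3,2->3] -> levels [8 9 6 2]
Step 2: flows [1->0,0->2,0->3,2->3] -> levels [7 8 6 4]
Step 3: flows [1->0,0->2,0->3,2->3] -> levels [6 7 6 6]
Step 4: flows [1->0,0=2,0=3,2=3] -> levels [7 6 6 6]
Step 5: flows [0->1,0->2,0->3,2=3] -> levels [4 7 7 7]
Step 6: flows [1->0,2->0,3->0,2=3] -> levels [7 6 6 6]
  -> period-2 cycle (repeats step 4); tank 0 never drops to <=2
Tank 0 never reaches <=2 within 15 steps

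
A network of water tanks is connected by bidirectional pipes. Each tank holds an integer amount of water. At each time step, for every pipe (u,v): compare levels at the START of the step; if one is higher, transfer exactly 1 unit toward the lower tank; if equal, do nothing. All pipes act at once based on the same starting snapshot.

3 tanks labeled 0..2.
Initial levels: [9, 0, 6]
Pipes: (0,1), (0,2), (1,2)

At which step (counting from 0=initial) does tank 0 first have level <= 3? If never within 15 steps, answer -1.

Step 1: flows [0->1,0->2,2->1] -> levels [7 2 6]
Step 2: flows [0->1,0->2,2->1] -> levels [5 4 6]
Step 3: flows [0->1,2->0,2->1] -> levels [5 6 4]
Step 4: flows [1->0,0->2,1->2] -> levels [5 4 6]
  -> period-2 cycle (repeats step 2); tank 0 never drops to <=3
Tank 0 never reaches <=3 within 15 steps

Answer: -1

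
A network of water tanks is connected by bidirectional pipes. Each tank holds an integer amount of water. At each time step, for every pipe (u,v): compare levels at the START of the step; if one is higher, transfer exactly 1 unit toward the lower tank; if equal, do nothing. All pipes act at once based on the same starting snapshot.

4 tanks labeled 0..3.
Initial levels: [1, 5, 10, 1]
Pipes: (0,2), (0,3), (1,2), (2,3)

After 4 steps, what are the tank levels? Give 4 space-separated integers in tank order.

Answer: 3 5 6 3

Derivation:
Step 1: flows [2->0,0=3,2->1,2->3] -> levels [2 6 7 2]
Step 2: flows [2->0,0=3,2->1,2->3] -> levels [3 7 4 3]
Step 3: flows [2->0,0=3,1->2,2->3] -> levels [4 6 3 4]
Step 4: flows [0->2,0=3,1->2,3->2] -> levels [3 5 6 3]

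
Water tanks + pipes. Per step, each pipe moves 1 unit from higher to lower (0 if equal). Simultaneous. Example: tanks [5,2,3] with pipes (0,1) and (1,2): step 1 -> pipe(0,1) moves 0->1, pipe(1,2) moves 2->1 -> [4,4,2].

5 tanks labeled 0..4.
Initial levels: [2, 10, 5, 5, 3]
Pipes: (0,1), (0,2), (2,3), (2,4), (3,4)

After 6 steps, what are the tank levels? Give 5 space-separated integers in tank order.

Step 1: flows [1->0,2->0,2=3,2->4,3->4] -> levels [4 9 3 4 5]
Step 2: flows [1->0,0->2,3->2,4->2,4->3] -> levels [4 8 6 4 3]
Step 3: flows [1->0,2->0,2->3,2->4,3->4] -> levels [6 7 3 4 5]
Step 4: flows [1->0,0->2,3->2,4->2,4->3] -> levels [6 6 6 4 3]
Step 5: flows [0=1,0=2,2->3,2->4,3->4] -> levels [6 6 4 4 5]
Step 6: flows [0=1,0->2,2=3,4->2,4->3] -> levels [5 6 6 5 3]

Answer: 5 6 6 5 3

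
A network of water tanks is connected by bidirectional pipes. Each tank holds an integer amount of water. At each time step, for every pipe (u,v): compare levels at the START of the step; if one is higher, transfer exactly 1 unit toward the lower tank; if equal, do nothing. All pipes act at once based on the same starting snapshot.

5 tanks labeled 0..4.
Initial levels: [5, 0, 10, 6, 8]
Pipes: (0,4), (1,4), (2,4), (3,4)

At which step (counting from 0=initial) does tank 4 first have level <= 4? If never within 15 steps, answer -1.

Step 1: flows [4->0,4->1,2->4,4->3] -> levels [6 1 9 7 6]
Step 2: flows [0=4,4->1,2->4,3->4] -> levels [6 2 8 6 7]
Step 3: flows [4->0,4->1,2->4,4->3] -> levels [7 3 7 7 5]
Step 4: flows [0->4,4->1,2->4,3->4] -> levels [6 4 6 6 7]
Step 5: flows [4->0,4->1,4->2,4->3] -> levels [7 5 7 7 3]
Tank 4 first reaches <=4 at step 5

Answer: 5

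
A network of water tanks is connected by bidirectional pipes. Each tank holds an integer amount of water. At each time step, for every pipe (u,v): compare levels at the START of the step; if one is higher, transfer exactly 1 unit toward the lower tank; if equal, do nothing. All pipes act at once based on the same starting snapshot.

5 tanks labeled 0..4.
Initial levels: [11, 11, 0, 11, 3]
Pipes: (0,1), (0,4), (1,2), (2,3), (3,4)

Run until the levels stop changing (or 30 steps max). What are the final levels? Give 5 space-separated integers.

Answer: 8 6 8 8 6

Derivation:
Step 1: flows [0=1,0->4,1->2,3->2,3->4] -> levels [10 10 2 9 5]
Step 2: flows [0=1,0->4,1->2,3->2,3->4] -> levels [9 9 4 7 7]
Step 3: flows [0=1,0->4,1->2,3->2,3=4] -> levels [8 8 6 6 8]
Step 4: flows [0=1,0=4,1->2,2=3,4->3] -> levels [8 7 7 7 7]
Step 5: flows [0->1,0->4,1=2,2=3,3=4] -> levels [6 8 7 7 8]
Step 6: flows [1->0,4->0,1->2,2=3,4->3] -> levels [8 6 8 8 6]
Step 7: flows [0->1,0->4,2->1,2=3,3->4] -> levels [6 8 7 7 8]
  -> period-2 cycle: step 7 state = step 5 state; never stabilizes
  -> state at step 30: (30-5) mod 2 = 1, same as step 6 -> [8 6 8 8 6]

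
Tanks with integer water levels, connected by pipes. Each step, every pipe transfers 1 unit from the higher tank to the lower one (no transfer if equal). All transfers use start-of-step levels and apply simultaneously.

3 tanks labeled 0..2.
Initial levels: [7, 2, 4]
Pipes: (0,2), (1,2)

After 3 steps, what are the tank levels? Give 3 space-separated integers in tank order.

Step 1: flows [0->2,2->1] -> levels [6 3 4]
Step 2: flows [0->2,2->1] -> levels [5 4 4]
Step 3: flows [0->2,1=2] -> levels [4 4 5]

Answer: 4 4 5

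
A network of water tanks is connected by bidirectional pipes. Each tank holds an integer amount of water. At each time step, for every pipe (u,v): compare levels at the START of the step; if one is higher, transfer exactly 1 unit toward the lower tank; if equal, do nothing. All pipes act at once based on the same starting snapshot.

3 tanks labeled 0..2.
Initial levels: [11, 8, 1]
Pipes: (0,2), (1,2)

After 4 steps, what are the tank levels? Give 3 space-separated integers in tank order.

Step 1: flows [0->2,1->2] -> levels [10 7 3]
Step 2: flows [0->2,1->2] -> levels [9 6 5]
Step 3: flows [0->2,1->2] -> levels [8 5 7]
Step 4: flows [0->2,2->1] -> levels [7 6 7]

Answer: 7 6 7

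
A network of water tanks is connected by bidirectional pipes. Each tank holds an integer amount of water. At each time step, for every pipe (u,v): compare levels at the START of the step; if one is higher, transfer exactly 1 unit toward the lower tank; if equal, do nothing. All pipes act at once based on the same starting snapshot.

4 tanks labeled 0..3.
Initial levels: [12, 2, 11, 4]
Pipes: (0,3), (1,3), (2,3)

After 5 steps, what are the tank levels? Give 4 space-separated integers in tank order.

Answer: 8 7 8 6

Derivation:
Step 1: flows [0->3,3->1,2->3] -> levels [11 3 10 5]
Step 2: flows [0->3,3->1,2->3] -> levels [10 4 9 6]
Step 3: flows [0->3,3->1,2->3] -> levels [9 5 8 7]
Step 4: flows [0->3,3->1,2->3] -> levels [8 6 7 8]
Step 5: flows [0=3,3->1,3->2] -> levels [8 7 8 6]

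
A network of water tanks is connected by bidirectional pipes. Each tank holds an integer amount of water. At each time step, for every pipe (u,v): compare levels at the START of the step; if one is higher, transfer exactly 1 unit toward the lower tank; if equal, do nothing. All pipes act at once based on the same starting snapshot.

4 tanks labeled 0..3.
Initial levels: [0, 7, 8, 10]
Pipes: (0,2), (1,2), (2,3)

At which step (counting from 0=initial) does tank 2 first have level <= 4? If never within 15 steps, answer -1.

Step 1: flows [2->0,2->1,3->2] -> levels [1 8 7 9]
Step 2: flows [2->0,1->2,3->2] -> levels [2 7 8 8]
Step 3: flows [2->0,2->1,2=3] -> levels [3 8 6 8]
Step 4: flows [2->0,1->2,3->2] -> levels [4 7 7 7]
Step 5: flows [2->0,1=2,2=3] -> levels [5 7 6 7]
Step 6: flows [2->0,1->2,3->2] -> levels [6 6 7 6]
Step 7: flows [2->0,2->1,2->3] -> levels [7 7 4 7]
Tank 2 first reaches <=4 at step 7

Answer: 7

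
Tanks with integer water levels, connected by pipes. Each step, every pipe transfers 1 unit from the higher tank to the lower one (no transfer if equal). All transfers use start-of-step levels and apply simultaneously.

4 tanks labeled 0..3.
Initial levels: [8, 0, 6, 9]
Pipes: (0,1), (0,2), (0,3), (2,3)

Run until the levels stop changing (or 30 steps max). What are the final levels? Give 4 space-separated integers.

Answer: 4 6 6 7

Derivation:
Step 1: flows [0->1,0->2,3->0,3->2] -> levels [7 1 8 7]
Step 2: flows [0->1,2->0,0=3,2->3] -> levels [7 2 6 8]
Step 3: flows [0->1,0->2,3->0,3->2] -> levels [6 3 8 6]
Step 4: flows [0->1,2->0,0=3,2->3] -> levels [6 4 6 7]
Step 5: flows [0->1,0=2,3->0,3->2] -> levels [6 5 7 5]
Step 6: flows [0->1,2->0,0->3,2->3] -> levels [5 6 5 7]
Step 7: flows [1->0,0=2,3->0,3->2] -> levels [7 5 6 5]
Step 8: flows [0->1,0->2,0->3,2->3] -> levels [4 6 6 7]
Step 9: flows [1->0,2->0,3->0,3->2] -> levels [7 5 6 5]
  -> period-2 cycle: step 9 state = step 7 state; never stabilizes
  -> state at step 30: (30-7) mod 2 = 1, same as step 8 -> [4 6 6 7]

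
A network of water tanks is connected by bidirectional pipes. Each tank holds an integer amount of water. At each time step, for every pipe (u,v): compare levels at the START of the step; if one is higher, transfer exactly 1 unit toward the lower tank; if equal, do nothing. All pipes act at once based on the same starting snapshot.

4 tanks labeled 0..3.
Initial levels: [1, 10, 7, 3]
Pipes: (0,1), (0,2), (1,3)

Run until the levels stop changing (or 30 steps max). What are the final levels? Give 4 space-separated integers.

Step 1: flows [1->0,2->0,1->3] -> levels [3 8 6 4]
Step 2: flows [1->0,2->0,1->3] -> levels [5 6 5 5]
Step 3: flows [1->0,0=2,1->3] -> levels [6 4 5 6]
Step 4: flows [0->1,0->2,3->1] -> levels [4 6 6 5]
Step 5: flows [1->0,2->0,1->3] -> levels [6 4 5 6]
  -> period-2 cycle: step 5 state = step 3 state; never stabilizes
  -> state at step 30: (30-3) mod 2 = 1, same as step 4 -> [4 6 6 5]

Answer: 4 6 6 5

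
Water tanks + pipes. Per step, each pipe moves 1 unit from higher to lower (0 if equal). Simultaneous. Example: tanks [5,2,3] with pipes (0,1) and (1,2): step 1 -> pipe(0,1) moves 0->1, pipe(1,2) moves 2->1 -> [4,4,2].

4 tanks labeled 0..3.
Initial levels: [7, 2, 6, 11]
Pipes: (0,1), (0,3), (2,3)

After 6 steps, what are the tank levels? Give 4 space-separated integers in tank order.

Step 1: flows [0->1,3->0,3->2] -> levels [7 3 7 9]
Step 2: flows [0->1,3->0,3->2] -> levels [7 4 8 7]
Step 3: flows [0->1,0=3,2->3] -> levels [6 5 7 8]
Step 4: flows [0->1,3->0,3->2] -> levels [6 6 8 6]
Step 5: flows [0=1,0=3,2->3] -> levels [6 6 7 7]
Step 6: flows [0=1,3->0,2=3] -> levels [7 6 7 6]

Answer: 7 6 7 6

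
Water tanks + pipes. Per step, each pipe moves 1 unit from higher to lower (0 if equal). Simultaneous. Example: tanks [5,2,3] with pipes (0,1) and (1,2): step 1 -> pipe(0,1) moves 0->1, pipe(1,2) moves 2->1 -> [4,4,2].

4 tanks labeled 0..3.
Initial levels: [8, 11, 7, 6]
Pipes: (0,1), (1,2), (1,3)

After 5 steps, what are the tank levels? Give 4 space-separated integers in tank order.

Step 1: flows [1->0,1->2,1->3] -> levels [9 8 8 7]
Step 2: flows [0->1,1=2,1->3] -> levels [8 8 8 8]
Step 3: flows [0=1,1=2,1=3] -> levels [8 8 8 8]
  -> stable; steps 4..5 unchanged -> [8 8 8 8]

Answer: 8 8 8 8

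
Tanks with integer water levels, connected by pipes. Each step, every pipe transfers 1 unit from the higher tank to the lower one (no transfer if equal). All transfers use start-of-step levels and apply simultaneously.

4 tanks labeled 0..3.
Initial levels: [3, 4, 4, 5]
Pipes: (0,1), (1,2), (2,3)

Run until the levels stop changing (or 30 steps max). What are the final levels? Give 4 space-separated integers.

Answer: 3 5 3 5

Derivation:
Step 1: flows [1->0,1=2,3->2] -> levels [4 3 5 4]
Step 2: flows [0->1,2->1,2->3] -> levels [3 5 3 5]
Step 3: flows [1->0,1->2,3->2] -> levels [4 3 5 4]
  -> period-2 cycle: step 3 state = step 1 state; never stabilizes
  -> state at step 30: (30-1) mod 2 = 1, same as step 2 -> [3 5 3 5]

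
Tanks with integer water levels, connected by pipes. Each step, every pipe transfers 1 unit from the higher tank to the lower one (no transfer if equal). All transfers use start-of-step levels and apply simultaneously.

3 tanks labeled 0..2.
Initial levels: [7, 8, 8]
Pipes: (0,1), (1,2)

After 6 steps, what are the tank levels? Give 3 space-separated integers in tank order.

Answer: 7 9 7

Derivation:
Step 1: flows [1->0,1=2] -> levels [8 7 8]
Step 2: flows [0->1,2->1] -> levels [7 9 7]
Step 3: flows [1->0,1->2] -> levels [8 7 8]
  -> period-2 cycle: step 3 state = step 1 state
  -> state at step 6: (6-1) mod 2 = 1, same as step 2 -> [7 9 7]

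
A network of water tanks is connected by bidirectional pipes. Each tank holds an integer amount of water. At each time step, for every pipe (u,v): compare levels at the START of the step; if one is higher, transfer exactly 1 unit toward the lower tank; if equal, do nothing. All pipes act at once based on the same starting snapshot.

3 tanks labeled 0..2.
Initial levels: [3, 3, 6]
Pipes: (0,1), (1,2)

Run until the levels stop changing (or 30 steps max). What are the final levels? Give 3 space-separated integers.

Step 1: flows [0=1,2->1] -> levels [3 4 5]
Step 2: flows [1->0,2->1] -> levels [4 4 4]
Step 3: flows [0=1,1=2] -> levels [4 4 4]
  -> stable (no change)

Answer: 4 4 4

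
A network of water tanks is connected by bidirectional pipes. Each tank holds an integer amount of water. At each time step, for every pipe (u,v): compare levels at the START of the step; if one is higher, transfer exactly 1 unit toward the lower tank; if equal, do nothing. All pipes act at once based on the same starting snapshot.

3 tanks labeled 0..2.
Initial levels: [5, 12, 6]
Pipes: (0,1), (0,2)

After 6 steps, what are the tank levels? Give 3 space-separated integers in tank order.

Answer: 9 7 7

Derivation:
Step 1: flows [1->0,2->0] -> levels [7 11 5]
Step 2: flows [1->0,0->2] -> levels [7 10 6]
Step 3: flows [1->0,0->2] -> levels [7 9 7]
Step 4: flows [1->0,0=2] -> levels [8 8 7]
Step 5: flows [0=1,0->2] -> levels [7 8 8]
Step 6: flows [1->0,2->0] -> levels [9 7 7]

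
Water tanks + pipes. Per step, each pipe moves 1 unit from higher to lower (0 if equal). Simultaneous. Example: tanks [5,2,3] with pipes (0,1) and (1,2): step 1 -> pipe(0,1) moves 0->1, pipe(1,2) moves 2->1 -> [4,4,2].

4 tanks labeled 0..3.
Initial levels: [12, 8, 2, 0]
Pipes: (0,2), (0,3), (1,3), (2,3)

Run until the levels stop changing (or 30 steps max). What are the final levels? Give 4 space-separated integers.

Answer: 6 6 6 4

Derivation:
Step 1: flows [0->2,0->3,1->3,2->3] -> levels [10 7 2 3]
Step 2: flows [0->2,0->3,1->3,3->2] -> levels [8 6 4 4]
Step 3: flows [0->2,0->3,1->3,2=3] -> levels [6 5 5 6]
Step 4: flows [0->2,0=3,3->1,3->2] -> levels [5 6 7 4]
Step 5: flows [2->0,0->3,1->3,2->3] -> levels [5 5 5 7]
Step 6: flows [0=2,3->0,3->1,3->2] -> levels [6 6 6 4]
Step 7: flows [0=2,0->3,1->3,2->3] -> levels [5 5 5 7]
  -> period-2 cycle: step 7 state = step 5 state; never stabilizes
  -> state at step 30: (30-5) mod 2 = 1, same as step 6 -> [6 6 6 4]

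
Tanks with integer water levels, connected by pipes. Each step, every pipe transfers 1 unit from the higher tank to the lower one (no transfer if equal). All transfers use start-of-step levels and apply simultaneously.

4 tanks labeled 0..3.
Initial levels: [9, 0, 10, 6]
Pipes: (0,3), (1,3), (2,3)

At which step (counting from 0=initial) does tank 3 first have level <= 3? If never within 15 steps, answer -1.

Step 1: flows [0->3,3->1,2->3] -> levels [8 1 9 7]
Step 2: flows [0->3,3->1,2->3] -> levels [7 2 8 8]
Step 3: flows [3->0,3->1,2=3] -> levels [8 3 8 6]
Step 4: flows [0->3,3->1,2->3] -> levels [7 4 7 7]
Step 5: flows [0=3,3->1,2=3] -> levels [7 5 7 6]
Step 6: flows [0->3,3->1,2->3] -> levels [6 6 6 7]
Step 7: flows [3->0,3->1,3->2] -> levels [7 7 7 4]
Step 8: flows [0->3,1->3,2->3] -> levels [6 6 6 7]
  -> period-2 cycle (repeats step 6); tank 3 never drops to <=3
Tank 3 never reaches <=3 within 15 steps

Answer: -1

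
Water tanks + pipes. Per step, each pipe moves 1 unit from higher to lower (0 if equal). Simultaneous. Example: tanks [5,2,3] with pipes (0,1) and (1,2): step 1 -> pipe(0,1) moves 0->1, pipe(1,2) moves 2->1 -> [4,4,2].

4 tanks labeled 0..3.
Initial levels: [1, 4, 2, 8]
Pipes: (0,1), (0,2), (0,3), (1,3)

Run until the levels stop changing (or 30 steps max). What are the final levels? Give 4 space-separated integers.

Answer: 2 5 4 4

Derivation:
Step 1: flows [1->0,2->0,3->0,3->1] -> levels [4 4 1 6]
Step 2: flows [0=1,0->2,3->0,3->1] -> levels [4 5 2 4]
Step 3: flows [1->0,0->2,0=3,1->3] -> levels [4 3 3 5]
Step 4: flows [0->1,0->2,3->0,3->1] -> levels [3 5 4 3]
Step 5: flows [1->0,2->0,0=3,1->3] -> levels [5 3 3 4]
Step 6: flows [0->1,0->2,0->3,3->1] -> levels [2 5 4 4]
Step 7: flows [1->0,2->0,3->0,1->3] -> levels [5 3 3 4]
  -> period-2 cycle: step 7 state = step 5 state; never stabilizes
  -> state at step 30: (30-5) mod 2 = 1, same as step 6 -> [2 5 4 4]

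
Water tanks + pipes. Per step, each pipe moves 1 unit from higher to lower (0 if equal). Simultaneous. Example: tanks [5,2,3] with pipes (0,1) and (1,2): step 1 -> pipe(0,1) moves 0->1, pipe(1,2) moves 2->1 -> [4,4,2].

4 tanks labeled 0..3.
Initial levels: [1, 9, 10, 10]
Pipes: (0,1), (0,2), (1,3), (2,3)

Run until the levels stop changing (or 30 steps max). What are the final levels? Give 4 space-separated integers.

Answer: 9 6 6 9

Derivation:
Step 1: flows [1->0,2->0,3->1,2=3] -> levels [3 9 9 9]
Step 2: flows [1->0,2->0,1=3,2=3] -> levels [5 8 8 9]
Step 3: flows [1->0,2->0,3->1,3->2] -> levels [7 8 8 7]
Step 4: flows [1->0,2->0,1->3,2->3] -> levels [9 6 6 9]
Step 5: flows [0->1,0->2,3->1,3->2] -> levels [7 8 8 7]
  -> period-2 cycle: step 5 state = step 3 state; never stabilizes
  -> state at step 30: (30-3) mod 2 = 1, same as step 4 -> [9 6 6 9]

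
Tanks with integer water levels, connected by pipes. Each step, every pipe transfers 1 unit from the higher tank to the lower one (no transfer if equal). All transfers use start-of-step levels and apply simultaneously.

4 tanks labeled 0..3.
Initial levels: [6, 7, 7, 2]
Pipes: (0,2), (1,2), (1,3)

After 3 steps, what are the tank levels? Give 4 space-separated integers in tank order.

Step 1: flows [2->0,1=2,1->3] -> levels [7 6 6 3]
Step 2: flows [0->2,1=2,1->3] -> levels [6 5 7 4]
Step 3: flows [2->0,2->1,1->3] -> levels [7 5 5 5]

Answer: 7 5 5 5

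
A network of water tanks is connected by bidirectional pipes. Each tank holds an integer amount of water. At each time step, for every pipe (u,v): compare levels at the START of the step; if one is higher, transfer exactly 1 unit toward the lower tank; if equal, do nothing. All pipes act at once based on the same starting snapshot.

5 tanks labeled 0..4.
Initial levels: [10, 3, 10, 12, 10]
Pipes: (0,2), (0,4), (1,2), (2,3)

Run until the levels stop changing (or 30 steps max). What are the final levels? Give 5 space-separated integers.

Step 1: flows [0=2,0=4,2->1,3->2] -> levels [10 4 10 11 10]
Step 2: flows [0=2,0=4,2->1,3->2] -> levels [10 5 10 10 10]
Step 3: flows [0=2,0=4,2->1,2=3] -> levels [10 6 9 10 10]
Step 4: flows [0->2,0=4,2->1,3->2] -> levels [9 7 10 9 10]
Step 5: flows [2->0,4->0,2->1,2->3] -> levels [11 8 7 10 9]
Step 6: flows [0->2,0->4,1->2,3->2] -> levels [9 7 10 9 10]
  -> period-2 cycle: step 6 state = step 4 state; never stabilizes
  -> state at step 30: (30-4) mod 2 = 0, same as step 4 -> [9 7 10 9 10]

Answer: 9 7 10 9 10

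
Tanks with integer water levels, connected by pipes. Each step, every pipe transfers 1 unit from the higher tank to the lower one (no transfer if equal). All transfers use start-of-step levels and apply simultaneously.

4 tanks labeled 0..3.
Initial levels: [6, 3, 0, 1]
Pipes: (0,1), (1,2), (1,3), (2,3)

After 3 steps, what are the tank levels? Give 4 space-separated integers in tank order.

Step 1: flows [0->1,1->2,1->3,3->2] -> levels [5 2 2 1]
Step 2: flows [0->1,1=2,1->3,2->3] -> levels [4 2 1 3]
Step 3: flows [0->1,1->2,3->1,3->2] -> levels [3 3 3 1]

Answer: 3 3 3 1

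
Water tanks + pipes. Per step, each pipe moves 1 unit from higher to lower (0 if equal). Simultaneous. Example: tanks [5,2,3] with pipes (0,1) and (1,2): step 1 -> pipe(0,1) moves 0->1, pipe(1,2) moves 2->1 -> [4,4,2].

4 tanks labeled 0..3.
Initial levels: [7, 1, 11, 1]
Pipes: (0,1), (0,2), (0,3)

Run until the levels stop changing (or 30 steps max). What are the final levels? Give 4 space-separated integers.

Step 1: flows [0->1,2->0,0->3] -> levels [6 2 10 2]
Step 2: flows [0->1,2->0,0->3] -> levels [5 3 9 3]
Step 3: flows [0->1,2->0,0->3] -> levels [4 4 8 4]
Step 4: flows [0=1,2->0,0=3] -> levels [5 4 7 4]
Step 5: flows [0->1,2->0,0->3] -> levels [4 5 6 5]
Step 6: flows [1->0,2->0,3->0] -> levels [7 4 5 4]
Step 7: flows [0->1,0->2,0->3] -> levels [4 5 6 5]
  -> period-2 cycle: step 7 state = step 5 state; never stabilizes
  -> state at step 30: (30-5) mod 2 = 1, same as step 6 -> [7 4 5 4]

Answer: 7 4 5 4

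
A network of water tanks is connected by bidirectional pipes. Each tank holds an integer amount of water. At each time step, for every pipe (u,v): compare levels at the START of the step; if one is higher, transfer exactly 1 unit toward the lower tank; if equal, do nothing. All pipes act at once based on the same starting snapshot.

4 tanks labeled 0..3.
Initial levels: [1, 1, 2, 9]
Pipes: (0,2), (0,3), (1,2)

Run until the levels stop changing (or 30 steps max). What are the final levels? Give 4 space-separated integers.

Step 1: flows [2->0,3->0,2->1] -> levels [3 2 0 8]
Step 2: flows [0->2,3->0,1->2] -> levels [3 1 2 7]
Step 3: flows [0->2,3->0,2->1] -> levels [3 2 2 6]
Step 4: flows [0->2,3->0,1=2] -> levels [3 2 3 5]
Step 5: flows [0=2,3->0,2->1] -> levels [4 3 2 4]
Step 6: flows [0->2,0=3,1->2] -> levels [3 2 4 4]
Step 7: flows [2->0,3->0,2->1] -> levels [5 3 2 3]
Step 8: flows [0->2,0->3,1->2] -> levels [3 2 4 4]
  -> period-2 cycle: step 8 state = step 6 state; never stabilizes
  -> state at step 30: (30-6) mod 2 = 0, same as step 6 -> [3 2 4 4]

Answer: 3 2 4 4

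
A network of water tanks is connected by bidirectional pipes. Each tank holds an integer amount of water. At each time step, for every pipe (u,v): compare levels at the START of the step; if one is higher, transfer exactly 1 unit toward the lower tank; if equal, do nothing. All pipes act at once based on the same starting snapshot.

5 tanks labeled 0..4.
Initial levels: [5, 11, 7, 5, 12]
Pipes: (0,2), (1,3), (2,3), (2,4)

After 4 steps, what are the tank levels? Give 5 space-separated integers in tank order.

Answer: 7 9 9 7 8

Derivation:
Step 1: flows [2->0,1->3,2->3,4->2] -> levels [6 10 6 7 11]
Step 2: flows [0=2,1->3,3->2,4->2] -> levels [6 9 8 7 10]
Step 3: flows [2->0,1->3,2->3,4->2] -> levels [7 8 7 9 9]
Step 4: flows [0=2,3->1,3->2,4->2] -> levels [7 9 9 7 8]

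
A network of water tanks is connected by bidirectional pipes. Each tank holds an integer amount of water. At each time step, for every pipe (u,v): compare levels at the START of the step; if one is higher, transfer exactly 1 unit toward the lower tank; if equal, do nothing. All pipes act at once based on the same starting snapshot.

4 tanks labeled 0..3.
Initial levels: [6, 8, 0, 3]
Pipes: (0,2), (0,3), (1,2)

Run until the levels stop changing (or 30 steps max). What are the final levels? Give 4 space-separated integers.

Answer: 3 4 6 4

Derivation:
Step 1: flows [0->2,0->3,1->2] -> levels [4 7 2 4]
Step 2: flows [0->2,0=3,1->2] -> levels [3 6 4 4]
Step 3: flows [2->0,3->0,1->2] -> levels [5 5 4 3]
Step 4: flows [0->2,0->3,1->2] -> levels [3 4 6 4]
Step 5: flows [2->0,3->0,2->1] -> levels [5 5 4 3]
  -> period-2 cycle: step 5 state = step 3 state; never stabilizes
  -> state at step 30: (30-3) mod 2 = 1, same as step 4 -> [3 4 6 4]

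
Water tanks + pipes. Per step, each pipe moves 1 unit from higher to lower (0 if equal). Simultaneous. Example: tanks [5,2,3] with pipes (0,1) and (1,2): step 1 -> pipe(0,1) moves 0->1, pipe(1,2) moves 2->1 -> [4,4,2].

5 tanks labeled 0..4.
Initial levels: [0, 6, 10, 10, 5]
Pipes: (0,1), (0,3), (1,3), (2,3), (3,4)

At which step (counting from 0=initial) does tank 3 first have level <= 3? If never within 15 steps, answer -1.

Answer: -1

Derivation:
Step 1: flows [1->0,3->0,3->1,2=3,3->4] -> levels [2 6 10 7 6]
Step 2: flows [1->0,3->0,3->1,2->3,3->4] -> levels [4 6 9 5 7]
Step 3: flows [1->0,3->0,1->3,2->3,4->3] -> levels [6 4 8 7 6]
Step 4: flows [0->1,3->0,3->1,2->3,3->4] -> levels [6 6 7 5 7]
Step 5: flows [0=1,0->3,1->3,2->3,4->3] -> levels [5 5 6 9 6]
Step 6: flows [0=1,3->0,3->1,3->2,3->4] -> levels [6 6 7 5 7]
  -> period-2 cycle (repeats step 4); tank 3 never drops to <=3
Tank 3 never reaches <=3 within 15 steps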